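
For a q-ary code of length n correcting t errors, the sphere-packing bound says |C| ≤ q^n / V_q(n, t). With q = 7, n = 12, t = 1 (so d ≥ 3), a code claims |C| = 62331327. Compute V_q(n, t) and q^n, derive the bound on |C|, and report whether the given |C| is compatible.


V_q(n, t) = 73, q^n = 13841287201, Hamming bound = 189606673, |C| = 62331327 ≤ bound (satisfied).

Step 1: Compute V_q(n, t) = Σ_{j=0}^1 C(n, j) (q−1)^j.
  j = 0: C(12,0)·(6)^0 = 1·1 = 1.
  j = 1: C(12,1)·(6)^1 = 12·6 = 72.
  V_q(n, t) = 1 + 72 = 73.
Step 2: q^n = 7^12 = 13841287201.
Step 3: Hamming bound ⌊q^n / V_q(n,t)⌋ = ⌊13841287201/73⌋ = 189606673.
Step 4: Compare |C| = 62331327 to 189606673: satisfied.
The claimed |C| lies below the Hamming bound.


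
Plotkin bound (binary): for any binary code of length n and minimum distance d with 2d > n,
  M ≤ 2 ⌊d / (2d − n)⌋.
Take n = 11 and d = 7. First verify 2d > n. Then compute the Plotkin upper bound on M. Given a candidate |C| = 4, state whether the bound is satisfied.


Plotkin bound M ≤ 4; given |C| = 4 ≤ bound (satisfied).

Check applicability: 2d = 14, n = 11.
2d − n = 3 > 0, so Plotkin applies.
Compute d/(2d−n) = 7/3 ≈ 2.3333.
⌊d/(2d−n)⌋ = 2.
Plotkin bound: M ≤ 2·2 = 4.
Given |C| = 4, check: satisfied.
This |C| is at the Plotkin bound.


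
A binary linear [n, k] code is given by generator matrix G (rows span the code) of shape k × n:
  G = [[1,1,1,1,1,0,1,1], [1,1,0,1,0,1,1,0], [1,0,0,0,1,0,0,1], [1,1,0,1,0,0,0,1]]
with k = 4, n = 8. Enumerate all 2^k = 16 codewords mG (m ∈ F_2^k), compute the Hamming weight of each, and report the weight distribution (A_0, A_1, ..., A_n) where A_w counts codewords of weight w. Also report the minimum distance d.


Weight distribution: A_0 = 1, A_3 = 5, A_4 = 5, A_5 = 2, A_6 = 2, A_7 = 1. Minimum distance d = 3.

Enumerate all 2^4 = 16 messages m ∈ F_2^4.
For each, compute codeword c = mG in F_2^8, then tally its weight.
  m = 0000 → c = 00000000, weight = 0.
  m = 1000 → c = 11111011, weight = 7.
  m = 0100 → c = 11010110, weight = 5.
  m = 1100 → c = 00101101, weight = 4.
  m = 0010 → c = 10001001, weight = 3.
  m = 1010 → c = 01110010, weight = 4.
  m = 0110 → c = 01011111, weight = 6.
  m = 1110 → c = 10100100, weight = 3.
  m = 0001 → c = 11010001, weight = 4.
  m = 1001 → c = 00101010, weight = 3.
  m = 0101 → c = 00000111, weight = 3.
  m = 1101 → c = 11111100, weight = 6.
  m = 0011 → c = 01011000, weight = 3.
  m = 1011 → c = 10100011, weight = 4.
  m = 0111 → c = 10001110, weight = 4.
  m = 1111 → c = 01110101, weight = 5.
Tally weights:
  weight 0: 1 codewords.
  weight 3: 5 codewords.
  weight 4: 5 codewords.
  weight 5: 2 codewords.
  weight 6: 2 codewords.
  weight 7: 1 codewords.
Minimum distance d = smallest w > 0 with A_w > 0 = 3.
Sanity: Σ A_w = 16 = 2^4 = 16 ✓.


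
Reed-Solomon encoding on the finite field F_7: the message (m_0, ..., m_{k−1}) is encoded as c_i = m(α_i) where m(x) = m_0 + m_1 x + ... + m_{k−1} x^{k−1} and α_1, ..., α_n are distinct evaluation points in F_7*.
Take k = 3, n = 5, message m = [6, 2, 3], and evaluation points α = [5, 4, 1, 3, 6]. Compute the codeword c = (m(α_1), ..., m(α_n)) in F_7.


c = [0, 6, 4, 4, 0]

Message polynomial: m(x) = 6 + 2·x + 3·x^2 (mod 7).
For each evaluation point α_i, compute m(α_i) mod 7:
  α_1 = 5: Horner steps 3 → 3 → 0, so m(5) = 0.
  α_2 = 4: Horner steps 3 → 0 → 6, so m(4) = 6.
  α_3 = 1: Horner steps 3 → 5 → 4, so m(1) = 4.
  α_4 = 3: Horner steps 3 → 4 → 4, so m(3) = 4.
  α_5 = 6: Horner steps 3 → 6 → 0, so m(6) = 0.
Codeword c = [0, 6, 4, 4, 0] ∈ F_7^5.


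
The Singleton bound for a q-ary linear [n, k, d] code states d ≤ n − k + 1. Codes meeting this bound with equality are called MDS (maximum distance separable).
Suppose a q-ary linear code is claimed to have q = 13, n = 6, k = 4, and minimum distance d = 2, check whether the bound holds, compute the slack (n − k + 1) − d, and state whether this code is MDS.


Singleton RHS = n − k + 1 = 3, slack = 1, bound satisfied, not MDS.

Singleton bound: d ≤ n − k + 1.
Here n = 6, k = 4, so n − k + 1 = 3.
Given d = 2, check d ≤ 3: YES.
Slack = (n − k + 1) − d = 1.
The code is NOT MDS (slack = 1 > 0).
Description: the claimed parameters are [6, 4, 2]_13; such a code would be non-MDS.


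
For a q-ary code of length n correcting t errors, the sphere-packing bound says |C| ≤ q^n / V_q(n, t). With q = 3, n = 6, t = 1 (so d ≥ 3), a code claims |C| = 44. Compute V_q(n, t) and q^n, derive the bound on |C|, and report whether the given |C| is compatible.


V_q(n, t) = 13, q^n = 729, Hamming bound = 56, |C| = 44 ≤ bound (satisfied).

Step 1: Compute V_q(n, t) = Σ_{j=0}^1 C(n, j) (q−1)^j.
  j = 0: C(6,0)·(2)^0 = 1·1 = 1.
  j = 1: C(6,1)·(2)^1 = 6·2 = 12.
  V_q(n, t) = 1 + 12 = 13.
Step 2: q^n = 3^6 = 729.
Step 3: Hamming bound ⌊q^n / V_q(n,t)⌋ = ⌊729/13⌋ = 56.
Step 4: Compare |C| = 44 to 56: satisfied.
The claimed |C| lies below the Hamming bound.


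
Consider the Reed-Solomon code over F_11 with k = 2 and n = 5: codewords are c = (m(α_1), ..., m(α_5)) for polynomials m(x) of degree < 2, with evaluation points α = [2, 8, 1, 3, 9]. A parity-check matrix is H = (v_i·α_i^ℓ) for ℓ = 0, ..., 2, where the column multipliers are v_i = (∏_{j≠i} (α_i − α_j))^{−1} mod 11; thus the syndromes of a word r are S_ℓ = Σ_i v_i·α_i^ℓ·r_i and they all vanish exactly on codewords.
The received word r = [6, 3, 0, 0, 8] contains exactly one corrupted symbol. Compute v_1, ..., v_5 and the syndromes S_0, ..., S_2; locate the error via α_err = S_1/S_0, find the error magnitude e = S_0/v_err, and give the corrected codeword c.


S = (5, 5, 5), error at position 3, error magnitude e = 10, c = [6, 3, 1, 0, 8].

Step 1: column multipliers v_i = (∏_{j≠i}(α_i − α_j))^{−1} mod 11.
  i = 1 (α = 2): (2−8)(2−1)(2−3)(2−9) = (−6)·1·(−1)·(−7) = −42 ≡ 2, so v_1 = 2^{−1} = 6 (mod 11).
  i = 2 (α = 8): (8−2)(8−1)(8−3)(8−9) = 6·7·5·(−1) = −210 ≡ 10, so v_2 = 10^{−1} = 10 (mod 11).
  i = 3 (α = 1): (1−2)(1−8)(1−3)(1−9) = (−1)·(−7)·(−2)·(−8) = 112 ≡ 2, so v_3 = 2^{−1} = 6 (mod 11).
  i = 4 (α = 3): (3−2)(3−8)(3−1)(3−9) = 1·(−5)·2·(−6) = 60 ≡ 5, so v_4 = 5^{−1} = 9 (mod 11).
  i = 5 (α = 9): (9−2)(9−8)(9−1)(9−3) = 7·1·8·6 = 336 ≡ 6, so v_5 = 6^{−1} = 2 (mod 11).
  v = [6, 10, 6, 9, 2].
Step 2: syndromes of r = [6, 3, 0, 0, 8] (all sums mod 11).
  S_0 = Σ v_i r_i = 6·6 + 10·3 + 6·0 + 9·0 + 2·8 = 82 ≡ 5.
  S_1 = Σ v_i α_i r_i = 6·2·6 + 10·8·3 + 6·1·0 + 9·3·0 + 2·9·8 = 456 ≡ 5.
  α_i^2 mod 11 = [4, 9, 1, 9, 4].
  S_2 = Σ v_i α_i^2 r_i = 6·4·6 + 10·9·3 + 6·1·0 + 9·9·0 + 2·4·8 = 478 ≡ 5.
  S = (5, 5, 5) ≠ 0, so r is not a codeword (an error is present).
Step 3: locate the error. For a single error e at position i, S_ℓ = v_i·e·α_i^ℓ, so α_err = S_1/S_0.
  S_0^{−1} = 5^{−1} = 9 (mod 11), so α_err = 5·9 = 45 ≡ 1 = α_3. Error position i = 3.
  Consistency check: S_2/S_1 = 5·9 = 45 ≡ 1 = α_err ✓ (single-error assumption holds).
Step 4: error magnitude e = S_0/v_3 = S_0·∏_{j≠3}(α_3 − α_j) = 5·2 = 10 ≡ 10 (mod 11).
Step 5: correct position 3: c_3 = r_3 − e = 0 − 10 ≡ 1 (mod 11). Hence c = [6, 3, 1, 0, 8].
  Check: interpolating c through the α_i gives m(x) = 7 + 5·x (degree < 2) with m(α_i) = c_i for every i, so c is indeed a codeword.


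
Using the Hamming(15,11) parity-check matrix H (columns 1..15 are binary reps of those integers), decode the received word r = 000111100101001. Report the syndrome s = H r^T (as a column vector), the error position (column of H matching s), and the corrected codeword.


s = (1, 0, 0, 1)^T, error position = 9, corrected codeword c = 000111101101001

Compute s = H r^T mod 2 one row at a time:
  s_1 = 0 + 0 + 1 + 0 + 1 + 0 + 0 + 1 = 3 ≡ 1 (mod 2).
  s_2 = 1 + 1 + 1 + 1 + 1 + 0 + 0 + 1 = 6 ≡ 0 (mod 2).
  s_3 = 0 + 0 + 1 + 1 + 1 + 0 + 0 + 1 = 4 ≡ 0 (mod 2).
  s_4 = 0 + 0 + 1 + 1 + 0 + 0 + 0 + 1 = 3 ≡ 1 (mod 2).
s = (1, 0, 0, 1)^T — this equals column 9 of H (binary 1001), so error is at position 9.
Correct: flip bit 9 of r = 000111100101001 to get c = 000111101101001.


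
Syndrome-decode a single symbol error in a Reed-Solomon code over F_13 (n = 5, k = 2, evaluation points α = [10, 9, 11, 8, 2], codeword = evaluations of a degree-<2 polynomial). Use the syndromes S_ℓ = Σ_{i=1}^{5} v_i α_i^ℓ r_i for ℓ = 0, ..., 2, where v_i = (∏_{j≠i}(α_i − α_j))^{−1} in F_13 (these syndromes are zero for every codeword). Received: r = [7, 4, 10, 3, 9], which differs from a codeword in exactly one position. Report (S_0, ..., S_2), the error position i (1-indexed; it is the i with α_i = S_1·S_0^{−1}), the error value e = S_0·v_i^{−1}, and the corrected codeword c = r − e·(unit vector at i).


S = (5, 1, 8), error at position 4, error magnitude e = 2, c = [7, 4, 10, 1, 9].

Step 1: column multipliers v_i = (∏_{j≠i}(α_i − α_j))^{−1} mod 13.
  i = 1 (α = 10): (10−9)(10−11)(10−8)(10−2) = 1·(−1)·2·8 = −16 ≡ 10, so v_1 = 10^{−1} = 4 (mod 13).
  i = 2 (α = 9): (9−10)(9−11)(9−8)(9−2) = (−1)·(−2)·1·7 = 14 ≡ 1, so v_2 = 1^{−1} = 1 (mod 13).
  i = 3 (α = 11): (11−10)(11−9)(11−8)(11−2) = 1·2·3·9 = 54 ≡ 2, so v_3 = 2^{−1} = 7 (mod 13).
  i = 4 (α = 8): (8−10)(8−9)(8−11)(8−2) = (−2)·(−1)·(−3)·6 = −36 ≡ 3, so v_4 = 3^{−1} = 9 (mod 13).
  i = 5 (α = 2): (2−10)(2−9)(2−11)(2−8) = (−8)·(−7)·(−9)·(−6) = 3024 ≡ 8, so v_5 = 8^{−1} = 5 (mod 13).
  v = [4, 1, 7, 9, 5].
Step 2: syndromes of r = [7, 4, 10, 3, 9] (all sums mod 13).
  S_0 = Σ v_i r_i = 4·7 + 1·4 + 7·10 + 9·3 + 5·9 = 174 ≡ 5.
  S_1 = Σ v_i α_i r_i = 4·10·7 + 1·9·4 + 7·11·10 + 9·8·3 + 5·2·9 = 1392 ≡ 1.
  α_i^2 mod 13 = [9, 3, 4, 12, 4].
  S_2 = Σ v_i α_i^2 r_i = 4·9·7 + 1·3·4 + 7·4·10 + 9·12·3 + 5·4·9 = 1048 ≡ 8.
  S = (5, 1, 8) ≠ 0, so r is not a codeword (an error is present).
Step 3: locate the error. For a single error e at position i, S_ℓ = v_i·e·α_i^ℓ, so α_err = S_1/S_0.
  S_0^{−1} = 5^{−1} = 8 (mod 13), so α_err = 1·8 = 8 ≡ 8 = α_4. Error position i = 4.
  Consistency check: S_2/S_1 = 8·1 = 8 ≡ 8 = α_err ✓ (single-error assumption holds).
Step 4: error magnitude e = S_0/v_4 = S_0·∏_{j≠4}(α_4 − α_j) = 5·3 = 15 ≡ 2 (mod 13).
Step 5: correct position 4: c_4 = r_4 − e = 3 − 2 ≡ 1 (mod 13). Hence c = [7, 4, 10, 1, 9].
  Check: interpolating c through the α_i gives m(x) = 3 + 3·x (degree < 2) with m(α_i) = c_i for every i, so c is indeed a codeword.


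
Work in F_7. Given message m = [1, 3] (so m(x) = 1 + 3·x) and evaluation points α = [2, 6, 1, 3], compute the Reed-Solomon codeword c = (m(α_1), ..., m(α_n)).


c = [0, 5, 4, 3]

Message polynomial: m(x) = 1 + 3·x (mod 7).
For each evaluation point α_i, compute m(α_i) mod 7:
  α_1 = 2: Horner steps 3 → 0, so m(2) = 0.
  α_2 = 6: Horner steps 3 → 5, so m(6) = 5.
  α_3 = 1: Horner steps 3 → 4, so m(1) = 4.
  α_4 = 3: Horner steps 3 → 3, so m(3) = 3.
Codeword c = [0, 5, 4, 3] ∈ F_7^4.


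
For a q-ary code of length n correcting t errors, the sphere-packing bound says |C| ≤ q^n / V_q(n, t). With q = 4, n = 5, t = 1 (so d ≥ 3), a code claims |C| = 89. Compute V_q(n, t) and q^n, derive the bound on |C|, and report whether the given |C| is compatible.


V_q(n, t) = 16, q^n = 1024, Hamming bound = 64, |C| = 89 > bound (violated).

Step 1: Compute V_q(n, t) = Σ_{j=0}^1 C(n, j) (q−1)^j.
  j = 0: C(5,0)·(3)^0 = 1·1 = 1.
  j = 1: C(5,1)·(3)^1 = 5·3 = 15.
  V_q(n, t) = 1 + 15 = 16.
Step 2: q^n = 4^5 = 1024.
Step 3: Hamming bound ⌊q^n / V_q(n,t)⌋ = ⌊1024/16⌋ = 64.
Step 4: Compare |C| = 89 to 64: violated.
The claimed |C| lies above the Hamming bound, so no 4-ary code of length 5 with d ≥ 3 can have 89 codewords.


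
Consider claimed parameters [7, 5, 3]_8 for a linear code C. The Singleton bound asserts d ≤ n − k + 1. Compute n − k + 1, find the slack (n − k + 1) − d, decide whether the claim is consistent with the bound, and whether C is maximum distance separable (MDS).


Singleton RHS = n − k + 1 = 3, slack = 0, bound satisfied, MDS.

Singleton bound: d ≤ n − k + 1.
Here n = 7, k = 5, so n − k + 1 = 3.
Given d = 3, check d ≤ 3: YES.
Slack = (n − k + 1) − d = 0.
The code is MDS (slack = 0).
Description: the claimed parameters are [7, 5, 3]_8; such a code would be MDS (meets Singleton bound).


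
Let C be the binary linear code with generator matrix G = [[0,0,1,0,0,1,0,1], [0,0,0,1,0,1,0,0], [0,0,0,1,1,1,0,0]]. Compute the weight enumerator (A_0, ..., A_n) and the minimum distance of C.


Weight distribution: A_0 = 1, A_1 = 1, A_2 = 1, A_3 = 3, A_4 = 2. Minimum distance d = 1.

Enumerate all 2^3 = 8 messages m ∈ F_2^3.
For each, compute codeword c = mG in F_2^8, then tally its weight.
  m = 000 → c = 00000000, weight = 0.
  m = 100 → c = 00100101, weight = 3.
  m = 010 → c = 00010100, weight = 2.
  m = 110 → c = 00110001, weight = 3.
  m = 001 → c = 00011100, weight = 3.
  m = 101 → c = 00111001, weight = 4.
  m = 011 → c = 00001000, weight = 1.
  m = 111 → c = 00101101, weight = 4.
Tally weights:
  weight 0: 1 codewords.
  weight 1: 1 codewords.
  weight 2: 1 codewords.
  weight 3: 3 codewords.
  weight 4: 2 codewords.
Minimum distance d = smallest w > 0 with A_w > 0 = 1.
Sanity: Σ A_w = 8 = 2^3 = 8 ✓.


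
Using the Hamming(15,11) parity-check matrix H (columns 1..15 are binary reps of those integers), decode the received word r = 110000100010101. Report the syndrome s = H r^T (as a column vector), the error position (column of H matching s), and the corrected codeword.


s = (1, 1, 0, 1)^T, error position = 13, corrected codeword c = 110000100010001

Compute s = H r^T mod 2 one row at a time:
  s_1 = 0 + 0 + 0 + 1 + 0 + 1 + 0 + 1 = 3 ≡ 1 (mod 2).
  s_2 = 0 + 0 + 0 + 1 + 0 + 1 + 0 + 1 = 3 ≡ 1 (mod 2).
  s_3 = 1 + 0 + 0 + 1 + 0 + 1 + 0 + 1 = 4 ≡ 0 (mod 2).
  s_4 = 1 + 0 + 0 + 1 + 0 + 1 + 1 + 1 = 5 ≡ 1 (mod 2).
s = (1, 1, 0, 1)^T — this equals column 13 of H (binary 1101), so error is at position 13.
Correct: flip bit 13 of r = 110000100010101 to get c = 110000100010001.


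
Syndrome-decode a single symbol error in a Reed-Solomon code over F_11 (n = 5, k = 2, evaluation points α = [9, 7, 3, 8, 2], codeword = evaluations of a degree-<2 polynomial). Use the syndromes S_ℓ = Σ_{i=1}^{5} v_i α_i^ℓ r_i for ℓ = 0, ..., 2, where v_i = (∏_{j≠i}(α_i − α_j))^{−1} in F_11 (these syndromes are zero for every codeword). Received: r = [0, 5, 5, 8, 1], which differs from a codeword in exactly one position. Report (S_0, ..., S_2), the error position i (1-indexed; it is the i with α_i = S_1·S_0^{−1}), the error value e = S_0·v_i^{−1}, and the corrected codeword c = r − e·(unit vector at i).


S = (1, 3, 9), error at position 3, error magnitude e = 1, c = [0, 5, 4, 8, 1].

Step 1: column multipliers v_i = (∏_{j≠i}(α_i − α_j))^{−1} mod 11.
  i = 1 (α = 9): (9−7)(9−3)(9−8)(9−2) = 2·6·1·7 = 84 ≡ 7, so v_1 = 7^{−1} = 8 (mod 11).
  i = 2 (α = 7): (7−9)(7−3)(7−8)(7−2) = (−2)·4·(−1)·5 = 40 ≡ 7, so v_2 = 7^{−1} = 8 (mod 11).
  i = 3 (α = 3): (3−9)(3−7)(3−8)(3−2) = (−6)·(−4)·(−5)·1 = −120 ≡ 1, so v_3 = 1^{−1} = 1 (mod 11).
  i = 4 (α = 8): (8−9)(8−7)(8−3)(8−2) = (−1)·1·5·6 = −30 ≡ 3, so v_4 = 3^{−1} = 4 (mod 11).
  i = 5 (α = 2): (2−9)(2−7)(2−3)(2−8) = (−7)·(−5)·(−1)·(−6) = 210 ≡ 1, so v_5 = 1^{−1} = 1 (mod 11).
  v = [8, 8, 1, 4, 1].
Step 2: syndromes of r = [0, 5, 5, 8, 1] (all sums mod 11).
  S_0 = Σ v_i r_i = 8·0 + 8·5 + 1·5 + 4·8 + 1·1 = 78 ≡ 1.
  S_1 = Σ v_i α_i r_i = 8·9·0 + 8·7·5 + 1·3·5 + 4·8·8 + 1·2·1 = 553 ≡ 3.
  α_i^2 mod 11 = [4, 5, 9, 9, 4].
  S_2 = Σ v_i α_i^2 r_i = 8·4·0 + 8·5·5 + 1·9·5 + 4·9·8 + 1·4·1 = 537 ≡ 9.
  S = (1, 3, 9) ≠ 0, so r is not a codeword (an error is present).
Step 3: locate the error. For a single error e at position i, S_ℓ = v_i·e·α_i^ℓ, so α_err = S_1/S_0.
  S_0^{−1} = 1^{−1} = 1 (mod 11), so α_err = 3·1 = 3 ≡ 3 = α_3. Error position i = 3.
  Consistency check: S_2/S_1 = 9·4 = 36 ≡ 3 = α_err ✓ (single-error assumption holds).
Step 4: error magnitude e = S_0/v_3 = S_0·∏_{j≠3}(α_3 − α_j) = 1·1 = 1 ≡ 1 (mod 11).
Step 5: correct position 3: c_3 = r_3 − e = 5 − 1 ≡ 4 (mod 11). Hence c = [0, 5, 4, 8, 1].
  Check: interpolating c through the α_i gives m(x) = 6 + 3·x (degree < 2) with m(α_i) = c_i for every i, so c is indeed a codeword.


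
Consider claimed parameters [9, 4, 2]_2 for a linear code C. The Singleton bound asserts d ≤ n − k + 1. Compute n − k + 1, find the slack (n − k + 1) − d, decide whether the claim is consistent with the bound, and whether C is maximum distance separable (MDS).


Singleton RHS = n − k + 1 = 6, slack = 4, bound satisfied, not MDS.

Singleton bound: d ≤ n − k + 1.
Here n = 9, k = 4, so n − k + 1 = 6.
Given d = 2, check d ≤ 6: YES.
Slack = (n − k + 1) − d = 4.
The code is NOT MDS (slack = 4 > 0).
Description: the claimed parameters are [9, 4, 2]_2; such a code would be non-MDS.


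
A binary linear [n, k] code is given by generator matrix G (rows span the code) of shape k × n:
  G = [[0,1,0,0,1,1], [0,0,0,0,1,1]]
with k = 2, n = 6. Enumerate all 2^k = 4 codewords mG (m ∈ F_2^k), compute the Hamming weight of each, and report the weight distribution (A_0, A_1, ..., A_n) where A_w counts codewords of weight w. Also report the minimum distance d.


Weight distribution: A_0 = 1, A_1 = 1, A_2 = 1, A_3 = 1. Minimum distance d = 1.

Enumerate all 2^2 = 4 messages m ∈ F_2^2.
For each, compute codeword c = mG in F_2^6, then tally its weight.
  m = 00 → c = 000000, weight = 0.
  m = 10 → c = 010011, weight = 3.
  m = 01 → c = 000011, weight = 2.
  m = 11 → c = 010000, weight = 1.
Tally weights:
  weight 0: 1 codewords.
  weight 1: 1 codewords.
  weight 2: 1 codewords.
  weight 3: 1 codewords.
Minimum distance d = smallest w > 0 with A_w > 0 = 1.
Sanity: Σ A_w = 4 = 2^2 = 4 ✓.


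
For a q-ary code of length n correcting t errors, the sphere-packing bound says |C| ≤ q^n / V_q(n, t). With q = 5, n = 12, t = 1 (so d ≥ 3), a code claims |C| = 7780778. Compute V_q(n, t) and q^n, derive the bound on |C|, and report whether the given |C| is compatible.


V_q(n, t) = 49, q^n = 244140625, Hamming bound = 4982461, |C| = 7780778 > bound (violated).

Step 1: Compute V_q(n, t) = Σ_{j=0}^1 C(n, j) (q−1)^j.
  j = 0: C(12,0)·(4)^0 = 1·1 = 1.
  j = 1: C(12,1)·(4)^1 = 12·4 = 48.
  V_q(n, t) = 1 + 48 = 49.
Step 2: q^n = 5^12 = 244140625.
Step 3: Hamming bound ⌊q^n / V_q(n,t)⌋ = ⌊244140625/49⌋ = 4982461.
Step 4: Compare |C| = 7780778 to 4982461: violated.
The claimed |C| lies above the Hamming bound, so no 5-ary code of length 12 with d ≥ 3 can have 7780778 codewords.


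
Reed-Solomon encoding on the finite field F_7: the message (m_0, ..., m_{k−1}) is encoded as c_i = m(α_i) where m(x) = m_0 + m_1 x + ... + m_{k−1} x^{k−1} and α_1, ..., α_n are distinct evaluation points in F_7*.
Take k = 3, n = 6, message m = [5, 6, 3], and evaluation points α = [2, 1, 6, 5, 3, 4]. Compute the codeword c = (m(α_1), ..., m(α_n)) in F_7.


c = [1, 0, 2, 5, 1, 0]

Message polynomial: m(x) = 5 + 6·x + 3·x^2 (mod 7).
For each evaluation point α_i, compute m(α_i) mod 7:
  α_1 = 2: Horner steps 3 → 5 → 1, so m(2) = 1.
  α_2 = 1: Horner steps 3 → 2 → 0, so m(1) = 0.
  α_3 = 6: Horner steps 3 → 3 → 2, so m(6) = 2.
  α_4 = 5: Horner steps 3 → 0 → 5, so m(5) = 5.
  α_5 = 3: Horner steps 3 → 1 → 1, so m(3) = 1.
  α_6 = 4: Horner steps 3 → 4 → 0, so m(4) = 0.
Codeword c = [1, 0, 2, 5, 1, 0] ∈ F_7^6.


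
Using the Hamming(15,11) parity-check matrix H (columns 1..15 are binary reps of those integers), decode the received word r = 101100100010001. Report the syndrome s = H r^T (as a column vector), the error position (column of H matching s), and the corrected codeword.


s = (0, 1, 0, 1)^T, error position = 5, corrected codeword c = 101110100010001

Compute s = H r^T mod 2 one row at a time:
  s_1 = 0 + 0 + 0 + 1 + 0 + 0 + 0 + 1 = 2 ≡ 0 (mod 2).
  s_2 = 1 + 0 + 0 + 1 + 0 + 0 + 0 + 1 = 3 ≡ 1 (mod 2).
  s_3 = 0 + 1 + 0 + 1 + 0 + 1 + 0 + 1 = 4 ≡ 0 (mod 2).
  s_4 = 1 + 1 + 0 + 1 + 0 + 1 + 0 + 1 = 5 ≡ 1 (mod 2).
s = (0, 1, 0, 1)^T — this equals column 5 of H (binary 0101), so error is at position 5.
Correct: flip bit 5 of r = 101100100010001 to get c = 101110100010001.


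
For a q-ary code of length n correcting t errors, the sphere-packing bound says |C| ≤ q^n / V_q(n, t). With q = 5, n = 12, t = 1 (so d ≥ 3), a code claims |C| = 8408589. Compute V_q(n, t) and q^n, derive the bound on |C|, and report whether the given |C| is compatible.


V_q(n, t) = 49, q^n = 244140625, Hamming bound = 4982461, |C| = 8408589 > bound (violated).

Step 1: Compute V_q(n, t) = Σ_{j=0}^1 C(n, j) (q−1)^j.
  j = 0: C(12,0)·(4)^0 = 1·1 = 1.
  j = 1: C(12,1)·(4)^1 = 12·4 = 48.
  V_q(n, t) = 1 + 48 = 49.
Step 2: q^n = 5^12 = 244140625.
Step 3: Hamming bound ⌊q^n / V_q(n,t)⌋ = ⌊244140625/49⌋ = 4982461.
Step 4: Compare |C| = 8408589 to 4982461: violated.
The claimed |C| lies above the Hamming bound, so no 5-ary code of length 12 with d ≥ 3 can have 8408589 codewords.


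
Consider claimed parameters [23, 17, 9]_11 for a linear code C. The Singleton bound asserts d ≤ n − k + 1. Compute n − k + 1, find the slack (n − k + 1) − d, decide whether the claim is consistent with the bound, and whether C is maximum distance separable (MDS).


Singleton RHS = n − k + 1 = 7, slack = -2, bound violated (no such code; not MDS).

Singleton bound: d ≤ n − k + 1.
Here n = 23, k = 17, so n − k + 1 = 7.
Given d = 9, check d ≤ 7: NO.
Slack = (n − k + 1) − d = -2.
The slack is negative: d = 9 exceeds n − k + 1 = 7 by 2, so the Singleton bound is violated and no linear [23, 17, 9]_11 code can exist. In particular it is not MDS (MDS requires d = n − k + 1 exactly).
Description: the claimed parameters are [23, 17, 9]_11; such a code would be impossible (violates the Singleton bound).


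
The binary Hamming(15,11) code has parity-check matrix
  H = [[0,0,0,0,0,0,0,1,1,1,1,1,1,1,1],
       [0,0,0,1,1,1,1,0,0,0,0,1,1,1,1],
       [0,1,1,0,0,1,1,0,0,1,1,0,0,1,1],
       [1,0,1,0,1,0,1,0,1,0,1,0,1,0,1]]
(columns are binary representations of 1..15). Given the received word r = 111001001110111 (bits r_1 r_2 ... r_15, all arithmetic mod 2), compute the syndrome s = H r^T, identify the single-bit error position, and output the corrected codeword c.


s = (0, 0, 1, 0)^T, error position = 2, corrected codeword c = 101001001110111

Compute s = H r^T mod 2 one row at a time:
  s_1 = 0 + 1 + 1 + 1 + 0 + 1 + 1 + 1 = 6 ≡ 0 (mod 2).
  s_2 = 0 + 0 + 1 + 0 + 0 + 1 + 1 + 1 = 4 ≡ 0 (mod 2).
  s_3 = 1 + 1 + 1 + 0 + 1 + 1 + 1 + 1 = 7 ≡ 1 (mod 2).
  s_4 = 1 + 1 + 0 + 0 + 1 + 1 + 1 + 1 = 6 ≡ 0 (mod 2).
s = (0, 0, 1, 0)^T — this equals column 2 of H (binary 0010), so error is at position 2.
Correct: flip bit 2 of r = 111001001110111 to get c = 101001001110111.


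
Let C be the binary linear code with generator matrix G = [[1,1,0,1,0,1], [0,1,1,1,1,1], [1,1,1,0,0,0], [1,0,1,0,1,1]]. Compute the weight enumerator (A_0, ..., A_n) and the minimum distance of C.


Weight distribution: A_0 = 1, A_1 = 1, A_2 = 2, A_3 = 6, A_4 = 5, A_5 = 1. Minimum distance d = 1.

Enumerate all 2^4 = 16 messages m ∈ F_2^4.
For each, compute codeword c = mG in F_2^6, then tally its weight.
  m = 0000 → c = 000000, weight = 0.
  m = 1000 → c = 110101, weight = 4.
  m = 0100 → c = 011111, weight = 5.
  m = 1100 → c = 101010, weight = 3.
  m = 0010 → c = 111000, weight = 3.
  m = 1010 → c = 001101, weight = 3.
  m = 0110 → c = 100111, weight = 4.
  m = 1110 → c = 010010, weight = 2.
  m = 0001 → c = 101011, weight = 4.
  m = 1001 → c = 011110, weight = 4.
  m = 0101 → c = 110100, weight = 3.
  m = 1101 → c = 000001, weight = 1.
  m = 0011 → c = 010011, weight = 3.
  m = 1011 → c = 100110, weight = 3.
  m = 0111 → c = 001100, weight = 2.
  m = 1111 → c = 111001, weight = 4.
Tally weights:
  weight 0: 1 codewords.
  weight 1: 1 codewords.
  weight 2: 2 codewords.
  weight 3: 6 codewords.
  weight 4: 5 codewords.
  weight 5: 1 codewords.
Minimum distance d = smallest w > 0 with A_w > 0 = 1.
Sanity: Σ A_w = 16 = 2^4 = 16 ✓.


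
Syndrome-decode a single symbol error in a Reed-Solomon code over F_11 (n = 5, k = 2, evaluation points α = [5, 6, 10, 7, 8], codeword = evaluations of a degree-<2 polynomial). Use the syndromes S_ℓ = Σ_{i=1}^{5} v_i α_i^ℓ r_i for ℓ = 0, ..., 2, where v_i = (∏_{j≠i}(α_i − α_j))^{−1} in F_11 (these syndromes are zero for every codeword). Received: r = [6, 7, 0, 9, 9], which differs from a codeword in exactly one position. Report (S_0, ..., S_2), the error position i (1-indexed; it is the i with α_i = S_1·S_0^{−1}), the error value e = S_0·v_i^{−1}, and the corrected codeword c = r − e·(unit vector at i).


S = (2, 3, 10), error at position 4, error magnitude e = 1, c = [6, 7, 0, 8, 9].

Step 1: column multipliers v_i = (∏_{j≠i}(α_i − α_j))^{−1} mod 11.
  i = 1 (α = 5): (5−6)(5−10)(5−7)(5−8) = (−1)·(−5)·(−2)·(−3) = 30 ≡ 8, so v_1 = 8^{−1} = 7 (mod 11).
  i = 2 (α = 6): (6−5)(6−10)(6−7)(6−8) = 1·(−4)·(−1)·(−2) = −8 ≡ 3, so v_2 = 3^{−1} = 4 (mod 11).
  i = 3 (α = 10): (10−5)(10−6)(10−7)(10−8) = 5·4·3·2 = 120 ≡ 10, so v_3 = 10^{−1} = 10 (mod 11).
  i = 4 (α = 7): (7−5)(7−6)(7−10)(7−8) = 2·1·(−3)·(−1) = 6 ≡ 6, so v_4 = 6^{−1} = 2 (mod 11).
  i = 5 (α = 8): (8−5)(8−6)(8−10)(8−7) = 3·2·(−2)·1 = −12 ≡ 10, so v_5 = 10^{−1} = 10 (mod 11).
  v = [7, 4, 10, 2, 10].
Step 2: syndromes of r = [6, 7, 0, 9, 9] (all sums mod 11).
  S_0 = Σ v_i r_i = 7·6 + 4·7 + 10·0 + 2·9 + 10·9 = 178 ≡ 2.
  S_1 = Σ v_i α_i r_i = 7·5·6 + 4·6·7 + 10·10·0 + 2·7·9 + 10·8·9 = 1224 ≡ 3.
  α_i^2 mod 11 = [3, 3, 1, 5, 9].
  S_2 = Σ v_i α_i^2 r_i = 7·3·6 + 4·3·7 + 10·1·0 + 2·5·9 + 10·9·9 = 1110 ≡ 10.
  S = (2, 3, 10) ≠ 0, so r is not a codeword (an error is present).
Step 3: locate the error. For a single error e at position i, S_ℓ = v_i·e·α_i^ℓ, so α_err = S_1/S_0.
  S_0^{−1} = 2^{−1} = 6 (mod 11), so α_err = 3·6 = 18 ≡ 7 = α_4. Error position i = 4.
  Consistency check: S_2/S_1 = 10·4 = 40 ≡ 7 = α_err ✓ (single-error assumption holds).
Step 4: error magnitude e = S_0/v_4 = S_0·∏_{j≠4}(α_4 − α_j) = 2·6 = 12 ≡ 1 (mod 11).
Step 5: correct position 4: c_4 = r_4 − e = 9 − 1 ≡ 8 (mod 11). Hence c = [6, 7, 0, 8, 9].
  Check: interpolating c through the α_i gives m(x) = 1 + 1·x (degree < 2) with m(α_i) = c_i for every i, so c is indeed a codeword.


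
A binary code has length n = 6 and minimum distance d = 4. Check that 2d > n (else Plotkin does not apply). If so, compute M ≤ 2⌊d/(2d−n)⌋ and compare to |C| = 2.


Plotkin bound M ≤ 4; given |C| = 2 ≤ bound (satisfied).

Check applicability: 2d = 8, n = 6.
2d − n = 2 > 0, so Plotkin applies.
Compute d/(2d−n) = 4/2 ≈ 2.0000.
⌊d/(2d−n)⌋ = 2.
Plotkin bound: M ≤ 2·2 = 4.
Given |C| = 2, check: satisfied.
This |C| is below the Plotkin bound.


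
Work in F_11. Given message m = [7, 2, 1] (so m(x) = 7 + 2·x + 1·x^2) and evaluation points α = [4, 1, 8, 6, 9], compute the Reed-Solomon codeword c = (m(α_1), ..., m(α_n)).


c = [9, 10, 10, 0, 7]

Message polynomial: m(x) = 7 + 2·x + 1·x^2 (mod 11).
For each evaluation point α_i, compute m(α_i) mod 11:
  α_1 = 4: Horner steps 1 → 6 → 9, so m(4) = 9.
  α_2 = 1: Horner steps 1 → 3 → 10, so m(1) = 10.
  α_3 = 8: Horner steps 1 → 10 → 10, so m(8) = 10.
  α_4 = 6: Horner steps 1 → 8 → 0, so m(6) = 0.
  α_5 = 9: Horner steps 1 → 0 → 7, so m(9) = 7.
Codeword c = [9, 10, 10, 0, 7] ∈ F_11^5.


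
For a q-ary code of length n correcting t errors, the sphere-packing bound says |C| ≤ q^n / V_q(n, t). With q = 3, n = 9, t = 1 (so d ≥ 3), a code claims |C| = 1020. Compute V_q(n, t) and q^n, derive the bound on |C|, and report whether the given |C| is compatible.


V_q(n, t) = 19, q^n = 19683, Hamming bound = 1035, |C| = 1020 ≤ bound (satisfied).

Step 1: Compute V_q(n, t) = Σ_{j=0}^1 C(n, j) (q−1)^j.
  j = 0: C(9,0)·(2)^0 = 1·1 = 1.
  j = 1: C(9,1)·(2)^1 = 9·2 = 18.
  V_q(n, t) = 1 + 18 = 19.
Step 2: q^n = 3^9 = 19683.
Step 3: Hamming bound ⌊q^n / V_q(n,t)⌋ = ⌊19683/19⌋ = 1035.
Step 4: Compare |C| = 1020 to 1035: satisfied.
The claimed |C| lies below the Hamming bound.


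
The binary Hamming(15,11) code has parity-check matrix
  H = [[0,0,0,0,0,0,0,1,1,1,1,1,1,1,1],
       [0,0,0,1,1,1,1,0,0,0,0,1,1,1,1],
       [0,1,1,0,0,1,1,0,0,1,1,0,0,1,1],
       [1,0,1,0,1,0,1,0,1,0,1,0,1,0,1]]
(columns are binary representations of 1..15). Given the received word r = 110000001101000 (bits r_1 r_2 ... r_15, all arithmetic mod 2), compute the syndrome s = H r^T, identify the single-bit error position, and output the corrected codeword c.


s = (1, 1, 0, 0)^T, error position = 12, corrected codeword c = 110000001100000

Compute s = H r^T mod 2 one row at a time:
  s_1 = 0 + 1 + 1 + 0 + 1 + 0 + 0 + 0 = 3 ≡ 1 (mod 2).
  s_2 = 0 + 0 + 0 + 0 + 1 + 0 + 0 + 0 = 1 ≡ 1 (mod 2).
  s_3 = 1 + 0 + 0 + 0 + 1 + 0 + 0 + 0 = 2 ≡ 0 (mod 2).
  s_4 = 1 + 0 + 0 + 0 + 1 + 0 + 0 + 0 = 2 ≡ 0 (mod 2).
s = (1, 1, 0, 0)^T — this equals column 12 of H (binary 1100), so error is at position 12.
Correct: flip bit 12 of r = 110000001101000 to get c = 110000001100000.


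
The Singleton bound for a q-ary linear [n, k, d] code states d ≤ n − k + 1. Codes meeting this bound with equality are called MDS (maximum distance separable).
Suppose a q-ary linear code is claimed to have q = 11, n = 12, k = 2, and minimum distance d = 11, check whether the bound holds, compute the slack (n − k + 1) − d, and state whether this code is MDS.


Singleton RHS = n − k + 1 = 11, slack = 0, bound satisfied, MDS.

Singleton bound: d ≤ n − k + 1.
Here n = 12, k = 2, so n − k + 1 = 11.
Given d = 11, check d ≤ 11: YES.
Slack = (n − k + 1) − d = 0.
The code is MDS (slack = 0).
Description: the claimed parameters are [12, 2, 11]_11; such a code would be MDS (meets Singleton bound).


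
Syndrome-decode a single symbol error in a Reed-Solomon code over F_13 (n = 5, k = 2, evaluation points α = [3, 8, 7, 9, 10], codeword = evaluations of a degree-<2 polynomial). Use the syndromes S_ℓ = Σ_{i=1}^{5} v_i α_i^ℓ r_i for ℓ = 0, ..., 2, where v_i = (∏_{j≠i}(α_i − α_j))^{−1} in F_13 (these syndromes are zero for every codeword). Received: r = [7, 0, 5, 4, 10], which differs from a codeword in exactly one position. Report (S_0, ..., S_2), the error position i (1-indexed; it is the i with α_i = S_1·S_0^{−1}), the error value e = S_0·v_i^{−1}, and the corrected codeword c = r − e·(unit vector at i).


S = (8, 12, 5), error at position 2, error magnitude e = 2, c = [7, 11, 5, 4, 10].

Step 1: column multipliers v_i = (∏_{j≠i}(α_i − α_j))^{−1} mod 13.
  i = 1 (α = 3): (3−8)(3−7)(3−9)(3−10) = (−5)·(−4)·(−6)·(−7) = 840 ≡ 8, so v_1 = 8^{−1} = 5 (mod 13).
  i = 2 (α = 8): (8−3)(8−7)(8−9)(8−10) = 5·1·(−1)·(−2) = 10 ≡ 10, so v_2 = 10^{−1} = 4 (mod 13).
  i = 3 (α = 7): (7−3)(7−8)(7−9)(7−10) = 4·(−1)·(−2)·(−3) = −24 ≡ 2, so v_3 = 2^{−1} = 7 (mod 13).
  i = 4 (α = 9): (9−3)(9−8)(9−7)(9−10) = 6·1·2·(−1) = −12 ≡ 1, so v_4 = 1^{−1} = 1 (mod 13).
  i = 5 (α = 10): (10−3)(10−8)(10−7)(10−9) = 7·2·3·1 = 42 ≡ 3, so v_5 = 3^{−1} = 9 (mod 13).
  v = [5, 4, 7, 1, 9].
Step 2: syndromes of r = [7, 0, 5, 4, 10] (all sums mod 13).
  S_0 = Σ v_i r_i = 5·7 + 4·0 + 7·5 + 1·4 + 9·10 = 164 ≡ 8.
  S_1 = Σ v_i α_i r_i = 5·3·7 + 4·8·0 + 7·7·5 + 1·9·4 + 9·10·10 = 1286 ≡ 12.
  α_i^2 mod 13 = [9, 12, 10, 3, 9].
  S_2 = Σ v_i α_i^2 r_i = 5·9·7 + 4·12·0 + 7·10·5 + 1·3·4 + 9·9·10 = 1487 ≡ 5.
  S = (8, 12, 5) ≠ 0, so r is not a codeword (an error is present).
Step 3: locate the error. For a single error e at position i, S_ℓ = v_i·e·α_i^ℓ, so α_err = S_1/S_0.
  S_0^{−1} = 8^{−1} = 5 (mod 13), so α_err = 12·5 = 60 ≡ 8 = α_2. Error position i = 2.
  Consistency check: S_2/S_1 = 5·12 = 60 ≡ 8 = α_err ✓ (single-error assumption holds).
Step 4: error magnitude e = S_0/v_2 = S_0·∏_{j≠2}(α_2 − α_j) = 8·10 = 80 ≡ 2 (mod 13).
Step 5: correct position 2: c_2 = r_2 − e = 0 − 2 ≡ 11 (mod 13). Hence c = [7, 11, 5, 4, 10].
  Check: interpolating c through the α_i gives m(x) = 2 + 6·x (degree < 2) with m(α_i) = c_i for every i, so c is indeed a codeword.


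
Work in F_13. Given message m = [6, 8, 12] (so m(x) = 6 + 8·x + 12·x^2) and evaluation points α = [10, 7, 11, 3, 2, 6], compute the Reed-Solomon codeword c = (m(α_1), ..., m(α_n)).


c = [12, 0, 12, 8, 5, 5]

Message polynomial: m(x) = 6 + 8·x + 12·x^2 (mod 13).
For each evaluation point α_i, compute m(α_i) mod 13:
  α_1 = 10: Horner steps 12 → 11 → 12, so m(10) = 12.
  α_2 = 7: Horner steps 12 → 1 → 0, so m(7) = 0.
  α_3 = 11: Horner steps 12 → 10 → 12, so m(11) = 12.
  α_4 = 3: Horner steps 12 → 5 → 8, so m(3) = 8.
  α_5 = 2: Horner steps 12 → 6 → 5, so m(2) = 5.
  α_6 = 6: Horner steps 12 → 2 → 5, so m(6) = 5.
Codeword c = [12, 0, 12, 8, 5, 5] ∈ F_13^6.


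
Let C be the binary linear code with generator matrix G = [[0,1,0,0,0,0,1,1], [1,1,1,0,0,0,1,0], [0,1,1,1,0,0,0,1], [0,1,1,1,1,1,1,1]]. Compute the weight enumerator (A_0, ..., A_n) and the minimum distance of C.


Weight distribution: A_0 = 1, A_3 = 5, A_4 = 5, A_5 = 2, A_6 = 2, A_7 = 1. Minimum distance d = 3.

Enumerate all 2^4 = 16 messages m ∈ F_2^4.
For each, compute codeword c = mG in F_2^8, then tally its weight.
  m = 0000 → c = 00000000, weight = 0.
  m = 1000 → c = 01000011, weight = 3.
  m = 0100 → c = 11100010, weight = 4.
  m = 1100 → c = 10100001, weight = 3.
  m = 0010 → c = 01110001, weight = 4.
  m = 1010 → c = 00110010, weight = 3.
  m = 0110 → c = 10010011, weight = 4.
  m = 1110 → c = 11010000, weight = 3.
  m = 0001 → c = 01111111, weight = 7.
  m = 1001 → c = 00111100, weight = 4.
  m = 0101 → c = 10011101, weight = 5.
  m = 1101 → c = 11011110, weight = 6.
  m = 0011 → c = 00001110, weight = 3.
  m = 1011 → c = 01001101, weight = 4.
  m = 0111 → c = 11101100, weight = 5.
  m = 1111 → c = 10101111, weight = 6.
Tally weights:
  weight 0: 1 codewords.
  weight 3: 5 codewords.
  weight 4: 5 codewords.
  weight 5: 2 codewords.
  weight 6: 2 codewords.
  weight 7: 1 codewords.
Minimum distance d = smallest w > 0 with A_w > 0 = 3.
Sanity: Σ A_w = 16 = 2^4 = 16 ✓.


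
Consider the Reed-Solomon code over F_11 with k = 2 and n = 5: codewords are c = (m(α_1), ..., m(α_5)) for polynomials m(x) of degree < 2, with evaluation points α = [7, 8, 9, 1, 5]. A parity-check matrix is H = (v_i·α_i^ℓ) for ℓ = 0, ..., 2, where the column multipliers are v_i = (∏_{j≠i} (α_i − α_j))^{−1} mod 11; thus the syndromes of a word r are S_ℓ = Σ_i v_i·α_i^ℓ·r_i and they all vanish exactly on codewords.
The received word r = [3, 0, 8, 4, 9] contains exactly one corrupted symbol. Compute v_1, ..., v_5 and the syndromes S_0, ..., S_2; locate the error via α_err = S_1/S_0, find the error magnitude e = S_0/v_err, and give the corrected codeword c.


S = (8, 8, 8), error at position 4, error magnitude e = 5, c = [3, 0, 8, 10, 9].

Step 1: column multipliers v_i = (∏_{j≠i}(α_i − α_j))^{−1} mod 11.
  i = 1 (α = 7): (7−8)(7−9)(7−1)(7−5) = (−1)·(−2)·6·2 = 24 ≡ 2, so v_1 = 2^{−1} = 6 (mod 11).
  i = 2 (α = 8): (8−7)(8−9)(8−1)(8−5) = 1·(−1)·7·3 = −21 ≡ 1, so v_2 = 1^{−1} = 1 (mod 11).
  i = 3 (α = 9): (9−7)(9−8)(9−1)(9−5) = 2·1·8·4 = 64 ≡ 9, so v_3 = 9^{−1} = 5 (mod 11).
  i = 4 (α = 1): (1−7)(1−8)(1−9)(1−5) = (−6)·(−7)·(−8)·(−4) = 1344 ≡ 2, so v_4 = 2^{−1} = 6 (mod 11).
  i = 5 (α = 5): (5−7)(5−8)(5−9)(5−1) = (−2)·(−3)·(−4)·4 = −96 ≡ 3, so v_5 = 3^{−1} = 4 (mod 11).
  v = [6, 1, 5, 6, 4].
Step 2: syndromes of r = [3, 0, 8, 4, 9] (all sums mod 11).
  S_0 = Σ v_i r_i = 6·3 + 1·0 + 5·8 + 6·4 + 4·9 = 118 ≡ 8.
  S_1 = Σ v_i α_i r_i = 6·7·3 + 1·8·0 + 5·9·8 + 6·1·4 + 4·5·9 = 690 ≡ 8.
  α_i^2 mod 11 = [5, 9, 4, 1, 3].
  S_2 = Σ v_i α_i^2 r_i = 6·5·3 + 1·9·0 + 5·4·8 + 6·1·4 + 4·3·9 = 382 ≡ 8.
  S = (8, 8, 8) ≠ 0, so r is not a codeword (an error is present).
Step 3: locate the error. For a single error e at position i, S_ℓ = v_i·e·α_i^ℓ, so α_err = S_1/S_0.
  S_0^{−1} = 8^{−1} = 7 (mod 11), so α_err = 8·7 = 56 ≡ 1 = α_4. Error position i = 4.
  Consistency check: S_2/S_1 = 8·7 = 56 ≡ 1 = α_err ✓ (single-error assumption holds).
Step 4: error magnitude e = S_0/v_4 = S_0·∏_{j≠4}(α_4 − α_j) = 8·2 = 16 ≡ 5 (mod 11).
Step 5: correct position 4: c_4 = r_4 − e = 4 − 5 ≡ 10 (mod 11). Hence c = [3, 0, 8, 10, 9].
  Check: interpolating c through the α_i gives m(x) = 2 + 8·x (degree < 2) with m(α_i) = c_i for every i, so c is indeed a codeword.


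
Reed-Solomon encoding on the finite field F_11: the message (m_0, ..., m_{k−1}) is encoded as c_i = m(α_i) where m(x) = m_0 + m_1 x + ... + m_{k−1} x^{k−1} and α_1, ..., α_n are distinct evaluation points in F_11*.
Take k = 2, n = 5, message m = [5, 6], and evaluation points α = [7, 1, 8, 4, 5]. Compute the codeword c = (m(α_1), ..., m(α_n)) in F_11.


c = [3, 0, 9, 7, 2]

Message polynomial: m(x) = 5 + 6·x (mod 11).
For each evaluation point α_i, compute m(α_i) mod 11:
  α_1 = 7: Horner steps 6 → 3, so m(7) = 3.
  α_2 = 1: Horner steps 6 → 0, so m(1) = 0.
  α_3 = 8: Horner steps 6 → 9, so m(8) = 9.
  α_4 = 4: Horner steps 6 → 7, so m(4) = 7.
  α_5 = 5: Horner steps 6 → 2, so m(5) = 2.
Codeword c = [3, 0, 9, 7, 2] ∈ F_11^5.


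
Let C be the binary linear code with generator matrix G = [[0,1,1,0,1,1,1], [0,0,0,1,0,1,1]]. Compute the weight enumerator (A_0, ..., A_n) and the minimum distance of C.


Weight distribution: A_0 = 1, A_3 = 1, A_4 = 1, A_5 = 1. Minimum distance d = 3.

Enumerate all 2^2 = 4 messages m ∈ F_2^2.
For each, compute codeword c = mG in F_2^7, then tally its weight.
  m = 00 → c = 0000000, weight = 0.
  m = 10 → c = 0110111, weight = 5.
  m = 01 → c = 0001011, weight = 3.
  m = 11 → c = 0111100, weight = 4.
Tally weights:
  weight 0: 1 codewords.
  weight 3: 1 codewords.
  weight 4: 1 codewords.
  weight 5: 1 codewords.
Minimum distance d = smallest w > 0 with A_w > 0 = 3.
Sanity: Σ A_w = 4 = 2^2 = 4 ✓.


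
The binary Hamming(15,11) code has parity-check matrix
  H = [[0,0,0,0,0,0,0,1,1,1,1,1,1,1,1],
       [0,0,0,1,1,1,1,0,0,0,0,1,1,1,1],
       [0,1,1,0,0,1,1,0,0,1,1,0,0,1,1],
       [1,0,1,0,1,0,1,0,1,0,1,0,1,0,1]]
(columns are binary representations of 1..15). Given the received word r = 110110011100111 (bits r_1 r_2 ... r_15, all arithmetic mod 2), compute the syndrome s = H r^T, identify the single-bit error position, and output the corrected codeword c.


s = (0, 1, 0, 1)^T, error position = 5, corrected codeword c = 110100011100111

Compute s = H r^T mod 2 one row at a time:
  s_1 = 1 + 1 + 1 + 0 + 0 + 1 + 1 + 1 = 6 ≡ 0 (mod 2).
  s_2 = 1 + 1 + 0 + 0 + 0 + 1 + 1 + 1 = 5 ≡ 1 (mod 2).
  s_3 = 1 + 0 + 0 + 0 + 1 + 0 + 1 + 1 = 4 ≡ 0 (mod 2).
  s_4 = 1 + 0 + 1 + 0 + 1 + 0 + 1 + 1 = 5 ≡ 1 (mod 2).
s = (0, 1, 0, 1)^T — this equals column 5 of H (binary 0101), so error is at position 5.
Correct: flip bit 5 of r = 110110011100111 to get c = 110100011100111.


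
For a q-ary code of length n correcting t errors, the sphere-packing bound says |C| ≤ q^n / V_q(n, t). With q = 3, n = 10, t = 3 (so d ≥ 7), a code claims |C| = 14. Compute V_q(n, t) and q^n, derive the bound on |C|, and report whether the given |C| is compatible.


V_q(n, t) = 1161, q^n = 59049, Hamming bound = 50, |C| = 14 ≤ bound (satisfied).

Step 1: Compute V_q(n, t) = Σ_{j=0}^3 C(n, j) (q−1)^j.
  j = 0: C(10,0)·(2)^0 = 1·1 = 1.
  j = 1: C(10,1)·(2)^1 = 10·2 = 20.
  j = 2: C(10,2)·(2)^2 = 45·4 = 180.
  j = 3: C(10,3)·(2)^3 = 120·8 = 960.
  V_q(n, t) = 1 + 20 + 180 + 960 = 1161.
Step 2: q^n = 3^10 = 59049.
Step 3: Hamming bound ⌊q^n / V_q(n,t)⌋ = ⌊59049/1161⌋ = 50.
Step 4: Compare |C| = 14 to 50: satisfied.
The claimed |C| lies below the Hamming bound.
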